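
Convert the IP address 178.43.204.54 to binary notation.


178 = 10110010
43 = 00101011
204 = 11001100
54 = 00110110
Binary: 10110010.00101011.11001100.00110110


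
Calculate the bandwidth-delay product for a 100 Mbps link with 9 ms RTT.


BDP = bandwidth * RTT
= 100 Mbps * 9 ms
= 100 * 1e6 * 9 / 1000 bits
= 900000 bits
= 112500 bytes
= 109.8633 KB
BDP = 900000 bits (112500 bytes)


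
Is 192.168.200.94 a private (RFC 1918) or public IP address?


RFC 1918 private ranges:
  10.0.0.0/8 (10.0.0.0 - 10.255.255.255)
  172.16.0.0/12 (172.16.0.0 - 172.31.255.255)
  192.168.0.0/16 (192.168.0.0 - 192.168.255.255)
Private (in 192.168.0.0/16)


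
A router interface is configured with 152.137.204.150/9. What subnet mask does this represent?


/9 means 9 network bits, 23 host bits
Binary: 11111111100000000000000000000000
Mask: 255.128.0.0


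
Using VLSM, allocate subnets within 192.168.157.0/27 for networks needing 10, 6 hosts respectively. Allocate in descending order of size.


10 hosts -> /28 (14 usable): 192.168.157.0/28
6 hosts -> /29 (6 usable): 192.168.157.16/29
Allocation: 192.168.157.0/28 (10 hosts, 14 usable); 192.168.157.16/29 (6 hosts, 6 usable)


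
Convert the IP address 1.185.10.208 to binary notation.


1 = 00000001
185 = 10111001
10 = 00001010
208 = 11010000
Binary: 00000001.10111001.00001010.11010000


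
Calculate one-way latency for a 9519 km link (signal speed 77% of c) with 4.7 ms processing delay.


Speed = 0.77 * 3e5 km/s = 231000 km/s
Propagation delay = 9519 / 231000 = 0.0412 s = 41.2078 ms
Processing delay = 4.7 ms
Total one-way latency = 45.9078 ms


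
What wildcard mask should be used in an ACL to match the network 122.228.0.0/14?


Subnet mask: 255.252.0.0
Wildcard = 255.255.255.255 - subnet mask
255 - 255 = 0
255 - 252 = 3
255 - 0 = 255
255 - 0 = 255
Wildcard: 0.3.255.255


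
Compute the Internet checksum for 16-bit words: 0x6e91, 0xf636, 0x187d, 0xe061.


Sum all words (with carry folding):
+ 0x6e91 = 0x6e91
+ 0xf636 = 0x64c8
+ 0x187d = 0x7d45
+ 0xe061 = 0x5da7
One's complement: ~0x5da7
Checksum = 0xa258


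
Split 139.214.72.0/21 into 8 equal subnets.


New prefix = 21 + 3 = 24
Each subnet has 256 addresses
  139.214.72.0/24
  139.214.73.0/24
  139.214.74.0/24
  139.214.75.0/24
  139.214.76.0/24
  139.214.77.0/24
  139.214.78.0/24
  139.214.79.0/24
Subnets: 139.214.72.0/24, 139.214.73.0/24, 139.214.74.0/24, 139.214.75.0/24, 139.214.76.0/24, 139.214.77.0/24, 139.214.78.0/24, 139.214.79.0/24


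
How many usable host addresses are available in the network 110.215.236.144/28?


Host bits = 32 - 28 = 4
Total addresses = 2^4 = 16
Usable = total - 2 (network and broadcast)
Usable hosts: 14


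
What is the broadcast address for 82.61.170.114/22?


Network: 82.61.168.0/22
Host bits = 10
Set all host bits to 1:
Broadcast: 82.61.171.255


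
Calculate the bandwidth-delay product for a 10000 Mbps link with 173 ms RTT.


BDP = bandwidth * RTT
= 10000 Mbps * 173 ms
= 10000 * 1e6 * 173 / 1000 bits
= 1730000000 bits
= 216250000 bytes
= 211181.6406 KB
BDP = 1730000000 bits (216250000 bytes)


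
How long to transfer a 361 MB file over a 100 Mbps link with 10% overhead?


Effective throughput = 100 * (1 - 10/100) = 90 Mbps
File size in Mb = 361 * 8 = 2888 Mb
Time = 2888 / 90
Time = 32.0889 seconds


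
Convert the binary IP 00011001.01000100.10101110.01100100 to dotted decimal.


00011001 = 25
01000100 = 68
10101110 = 174
01100100 = 100
IP: 25.68.174.100


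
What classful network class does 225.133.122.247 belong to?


First octet: 225
Binary: 11100001
1110xxxx -> Class D (224-239)
Class D (multicast), default mask N/A


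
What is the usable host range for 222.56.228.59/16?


Network: 222.56.0.0
Broadcast: 222.56.255.255
First usable = network + 1
Last usable = broadcast - 1
Range: 222.56.0.1 to 222.56.255.254


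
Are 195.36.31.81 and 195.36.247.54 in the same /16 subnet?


Mask: 255.255.0.0
195.36.31.81 AND mask = 195.36.0.0
195.36.247.54 AND mask = 195.36.0.0
Yes, same subnet (195.36.0.0)


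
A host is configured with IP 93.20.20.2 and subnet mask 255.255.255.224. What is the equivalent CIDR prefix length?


Binary: 11111111.11111111.11111111.11100000
Count leading 1s
Prefix: /27


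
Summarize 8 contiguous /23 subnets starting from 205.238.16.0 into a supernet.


Original prefix: /23
Number of subnets: 8 = 2^3
New prefix = 23 - 3 = 20
Supernet: 205.238.16.0/20


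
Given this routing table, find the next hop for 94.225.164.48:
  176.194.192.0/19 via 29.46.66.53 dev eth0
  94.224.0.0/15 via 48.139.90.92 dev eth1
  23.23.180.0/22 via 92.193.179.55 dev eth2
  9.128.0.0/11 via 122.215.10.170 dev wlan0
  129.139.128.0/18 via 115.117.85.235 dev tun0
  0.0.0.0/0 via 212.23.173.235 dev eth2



Longest prefix match for 94.225.164.48:
  /19 176.194.192.0: no
  /15 94.224.0.0: MATCH
  /22 23.23.180.0: no
  /11 9.128.0.0: no
  /18 129.139.128.0: no
  /0 0.0.0.0: MATCH
Selected: next-hop 48.139.90.92 via eth1 (matched /15)


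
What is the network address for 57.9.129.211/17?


IP:   00111001.00001001.10000001.11010011
Mask: 11111111.11111111.10000000.00000000
AND operation:
Net:  00111001.00001001.10000000.00000000
Network: 57.9.128.0/17


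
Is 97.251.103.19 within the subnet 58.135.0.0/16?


Subnet network: 58.135.0.0
Test IP AND mask: 97.251.0.0
No, 97.251.103.19 is not in 58.135.0.0/16


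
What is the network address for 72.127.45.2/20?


IP:   01001000.01111111.00101101.00000010
Mask: 11111111.11111111.11110000.00000000
AND operation:
Net:  01001000.01111111.00100000.00000000
Network: 72.127.32.0/20


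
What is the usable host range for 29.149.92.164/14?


Network: 29.148.0.0
Broadcast: 29.151.255.255
First usable = network + 1
Last usable = broadcast - 1
Range: 29.148.0.1 to 29.151.255.254


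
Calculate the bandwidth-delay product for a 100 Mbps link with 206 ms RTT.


BDP = bandwidth * RTT
= 100 Mbps * 206 ms
= 100 * 1e6 * 206 / 1000 bits
= 20600000 bits
= 2575000 bytes
= 2514.6484 KB
BDP = 20600000 bits (2575000 bytes)


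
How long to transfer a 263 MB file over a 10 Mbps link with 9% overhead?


Effective throughput = 10 * (1 - 9/100) = 9.1 Mbps
File size in Mb = 263 * 8 = 2104 Mb
Time = 2104 / 9.1
Time = 231.2088 seconds


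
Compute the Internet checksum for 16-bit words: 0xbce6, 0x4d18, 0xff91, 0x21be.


Sum all words (with carry folding):
+ 0xbce6 = 0xbce6
+ 0x4d18 = 0x09ff
+ 0xff91 = 0x0991
+ 0x21be = 0x2b4f
One's complement: ~0x2b4f
Checksum = 0xd4b0


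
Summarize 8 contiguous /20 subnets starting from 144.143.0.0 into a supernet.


Original prefix: /20
Number of subnets: 8 = 2^3
New prefix = 20 - 3 = 17
Supernet: 144.143.0.0/17


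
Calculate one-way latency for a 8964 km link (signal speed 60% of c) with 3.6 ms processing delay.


Speed = 0.6 * 3e5 km/s = 180000 km/s
Propagation delay = 8964 / 180000 = 0.0498 s = 49.8 ms
Processing delay = 3.6 ms
Total one-way latency = 53.4 ms


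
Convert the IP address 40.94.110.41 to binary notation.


40 = 00101000
94 = 01011110
110 = 01101110
41 = 00101001
Binary: 00101000.01011110.01101110.00101001


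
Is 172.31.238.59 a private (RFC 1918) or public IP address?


RFC 1918 private ranges:
  10.0.0.0/8 (10.0.0.0 - 10.255.255.255)
  172.16.0.0/12 (172.16.0.0 - 172.31.255.255)
  192.168.0.0/16 (192.168.0.0 - 192.168.255.255)
Private (in 172.16.0.0/12)


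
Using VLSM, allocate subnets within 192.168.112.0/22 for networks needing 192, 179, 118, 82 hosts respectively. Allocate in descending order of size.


192 hosts -> /24 (254 usable): 192.168.112.0/24
179 hosts -> /24 (254 usable): 192.168.113.0/24
118 hosts -> /25 (126 usable): 192.168.114.0/25
82 hosts -> /25 (126 usable): 192.168.114.128/25
Allocation: 192.168.112.0/24 (192 hosts, 254 usable); 192.168.113.0/24 (179 hosts, 254 usable); 192.168.114.0/25 (118 hosts, 126 usable); 192.168.114.128/25 (82 hosts, 126 usable)


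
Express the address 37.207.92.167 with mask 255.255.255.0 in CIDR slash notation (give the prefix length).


Binary: 11111111.11111111.11111111.00000000
Count leading 1s
Prefix: /24


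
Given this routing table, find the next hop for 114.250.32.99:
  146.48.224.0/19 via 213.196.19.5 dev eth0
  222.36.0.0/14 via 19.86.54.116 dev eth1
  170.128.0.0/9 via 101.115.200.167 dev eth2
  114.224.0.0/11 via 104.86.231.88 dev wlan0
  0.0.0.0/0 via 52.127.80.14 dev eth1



Longest prefix match for 114.250.32.99:
  /19 146.48.224.0: no
  /14 222.36.0.0: no
  /9 170.128.0.0: no
  /11 114.224.0.0: MATCH
  /0 0.0.0.0: MATCH
Selected: next-hop 104.86.231.88 via wlan0 (matched /11)


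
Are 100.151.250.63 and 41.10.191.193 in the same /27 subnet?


Mask: 255.255.255.224
100.151.250.63 AND mask = 100.151.250.32
41.10.191.193 AND mask = 41.10.191.192
No, different subnets (100.151.250.32 vs 41.10.191.192)


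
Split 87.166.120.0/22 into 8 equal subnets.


New prefix = 22 + 3 = 25
Each subnet has 128 addresses
  87.166.120.0/25
  87.166.120.128/25
  87.166.121.0/25
  87.166.121.128/25
  87.166.122.0/25
  87.166.122.128/25
  87.166.123.0/25
  87.166.123.128/25
Subnets: 87.166.120.0/25, 87.166.120.128/25, 87.166.121.0/25, 87.166.121.128/25, 87.166.122.0/25, 87.166.122.128/25, 87.166.123.0/25, 87.166.123.128/25


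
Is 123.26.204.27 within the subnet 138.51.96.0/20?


Subnet network: 138.51.96.0
Test IP AND mask: 123.26.192.0
No, 123.26.204.27 is not in 138.51.96.0/20


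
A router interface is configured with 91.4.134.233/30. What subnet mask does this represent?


/30 means 30 network bits, 2 host bits
Binary: 11111111111111111111111111111100
Mask: 255.255.255.252


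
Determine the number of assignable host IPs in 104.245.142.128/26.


Host bits = 32 - 26 = 6
Total addresses = 2^6 = 64
Usable = total - 2 (network and broadcast)
Usable hosts: 62


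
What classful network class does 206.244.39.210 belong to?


First octet: 206
Binary: 11001110
110xxxxx -> Class C (192-223)
Class C, default mask 255.255.255.0 (/24)


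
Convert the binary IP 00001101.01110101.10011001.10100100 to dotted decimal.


00001101 = 13
01110101 = 117
10011001 = 153
10100100 = 164
IP: 13.117.153.164


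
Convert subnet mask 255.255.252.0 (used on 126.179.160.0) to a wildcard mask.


Subnet mask: 255.255.252.0
Wildcard = 255.255.255.255 - subnet mask
255 - 255 = 0
255 - 255 = 0
255 - 252 = 3
255 - 0 = 255
Wildcard: 0.0.3.255


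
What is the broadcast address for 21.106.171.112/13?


Network: 21.104.0.0/13
Host bits = 19
Set all host bits to 1:
Broadcast: 21.111.255.255


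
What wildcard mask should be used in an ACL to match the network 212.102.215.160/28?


Subnet mask: 255.255.255.240
Wildcard = 255.255.255.255 - subnet mask
255 - 255 = 0
255 - 255 = 0
255 - 255 = 0
255 - 240 = 15
Wildcard: 0.0.0.15


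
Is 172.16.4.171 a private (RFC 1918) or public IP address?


RFC 1918 private ranges:
  10.0.0.0/8 (10.0.0.0 - 10.255.255.255)
  172.16.0.0/12 (172.16.0.0 - 172.31.255.255)
  192.168.0.0/16 (192.168.0.0 - 192.168.255.255)
Private (in 172.16.0.0/12)


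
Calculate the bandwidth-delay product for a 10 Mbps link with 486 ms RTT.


BDP = bandwidth * RTT
= 10 Mbps * 486 ms
= 10 * 1e6 * 486 / 1000 bits
= 4860000 bits
= 607500 bytes
= 593.2617 KB
BDP = 4860000 bits (607500 bytes)


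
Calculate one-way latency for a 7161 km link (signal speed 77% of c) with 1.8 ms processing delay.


Speed = 0.77 * 3e5 km/s = 231000 km/s
Propagation delay = 7161 / 231000 = 0.031 s = 31 ms
Processing delay = 1.8 ms
Total one-way latency = 32.8 ms


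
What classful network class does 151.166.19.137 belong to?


First octet: 151
Binary: 10010111
10xxxxxx -> Class B (128-191)
Class B, default mask 255.255.0.0 (/16)


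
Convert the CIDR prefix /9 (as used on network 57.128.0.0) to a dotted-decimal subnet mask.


/9 means 9 network bits, 23 host bits
Binary: 11111111100000000000000000000000
Mask: 255.128.0.0


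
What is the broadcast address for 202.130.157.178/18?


Network: 202.130.128.0/18
Host bits = 14
Set all host bits to 1:
Broadcast: 202.130.191.255


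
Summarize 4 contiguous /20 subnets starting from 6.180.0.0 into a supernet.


Original prefix: /20
Number of subnets: 4 = 2^2
New prefix = 20 - 2 = 18
Supernet: 6.180.0.0/18


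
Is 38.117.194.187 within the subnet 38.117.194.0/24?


Subnet network: 38.117.194.0
Test IP AND mask: 38.117.194.0
Yes, 38.117.194.187 is in 38.117.194.0/24


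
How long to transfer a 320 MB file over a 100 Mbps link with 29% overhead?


Effective throughput = 100 * (1 - 29/100) = 71 Mbps
File size in Mb = 320 * 8 = 2560 Mb
Time = 2560 / 71
Time = 36.0563 seconds


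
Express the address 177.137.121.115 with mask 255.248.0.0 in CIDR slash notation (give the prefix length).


Binary: 11111111.11111000.00000000.00000000
Count leading 1s
Prefix: /13


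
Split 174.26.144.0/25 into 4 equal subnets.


New prefix = 25 + 2 = 27
Each subnet has 32 addresses
  174.26.144.0/27
  174.26.144.32/27
  174.26.144.64/27
  174.26.144.96/27
Subnets: 174.26.144.0/27, 174.26.144.32/27, 174.26.144.64/27, 174.26.144.96/27


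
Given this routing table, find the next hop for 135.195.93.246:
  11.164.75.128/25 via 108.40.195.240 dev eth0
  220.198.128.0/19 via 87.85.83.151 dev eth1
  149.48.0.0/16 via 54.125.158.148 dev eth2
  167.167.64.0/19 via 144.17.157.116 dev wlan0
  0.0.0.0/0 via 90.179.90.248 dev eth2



Longest prefix match for 135.195.93.246:
  /25 11.164.75.128: no
  /19 220.198.128.0: no
  /16 149.48.0.0: no
  /19 167.167.64.0: no
  /0 0.0.0.0: MATCH
Selected: next-hop 90.179.90.248 via eth2 (matched /0)


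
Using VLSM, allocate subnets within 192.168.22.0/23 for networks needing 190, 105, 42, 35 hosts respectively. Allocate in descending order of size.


190 hosts -> /24 (254 usable): 192.168.22.0/24
105 hosts -> /25 (126 usable): 192.168.23.0/25
42 hosts -> /26 (62 usable): 192.168.23.128/26
35 hosts -> /26 (62 usable): 192.168.23.192/26
Allocation: 192.168.22.0/24 (190 hosts, 254 usable); 192.168.23.0/25 (105 hosts, 126 usable); 192.168.23.128/26 (42 hosts, 62 usable); 192.168.23.192/26 (35 hosts, 62 usable)


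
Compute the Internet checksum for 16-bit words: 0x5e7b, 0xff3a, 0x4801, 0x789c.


Sum all words (with carry folding):
+ 0x5e7b = 0x5e7b
+ 0xff3a = 0x5db6
+ 0x4801 = 0xa5b7
+ 0x789c = 0x1e54
One's complement: ~0x1e54
Checksum = 0xe1ab


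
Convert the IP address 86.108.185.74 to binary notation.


86 = 01010110
108 = 01101100
185 = 10111001
74 = 01001010
Binary: 01010110.01101100.10111001.01001010


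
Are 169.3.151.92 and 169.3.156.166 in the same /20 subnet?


Mask: 255.255.240.0
169.3.151.92 AND mask = 169.3.144.0
169.3.156.166 AND mask = 169.3.144.0
Yes, same subnet (169.3.144.0)


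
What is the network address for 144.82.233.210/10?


IP:   10010000.01010010.11101001.11010010
Mask: 11111111.11000000.00000000.00000000
AND operation:
Net:  10010000.01000000.00000000.00000000
Network: 144.64.0.0/10


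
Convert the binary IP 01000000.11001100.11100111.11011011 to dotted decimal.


01000000 = 64
11001100 = 204
11100111 = 231
11011011 = 219
IP: 64.204.231.219


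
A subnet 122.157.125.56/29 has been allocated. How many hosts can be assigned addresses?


Host bits = 32 - 29 = 3
Total addresses = 2^3 = 8
Usable = total - 2 (network and broadcast)
Usable hosts: 6


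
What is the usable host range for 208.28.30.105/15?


Network: 208.28.0.0
Broadcast: 208.29.255.255
First usable = network + 1
Last usable = broadcast - 1
Range: 208.28.0.1 to 208.29.255.254


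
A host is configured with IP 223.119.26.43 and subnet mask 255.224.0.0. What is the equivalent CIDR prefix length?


Binary: 11111111.11100000.00000000.00000000
Count leading 1s
Prefix: /11


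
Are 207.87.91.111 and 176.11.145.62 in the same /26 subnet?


Mask: 255.255.255.192
207.87.91.111 AND mask = 207.87.91.64
176.11.145.62 AND mask = 176.11.145.0
No, different subnets (207.87.91.64 vs 176.11.145.0)


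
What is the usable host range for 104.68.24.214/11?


Network: 104.64.0.0
Broadcast: 104.95.255.255
First usable = network + 1
Last usable = broadcast - 1
Range: 104.64.0.1 to 104.95.255.254


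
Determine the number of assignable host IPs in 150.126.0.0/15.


Host bits = 32 - 15 = 17
Total addresses = 2^17 = 131072
Usable = total - 2 (network and broadcast)
Usable hosts: 131070


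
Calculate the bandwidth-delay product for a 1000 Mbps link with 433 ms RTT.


BDP = bandwidth * RTT
= 1000 Mbps * 433 ms
= 1000 * 1e6 * 433 / 1000 bits
= 433000000 bits
= 54125000 bytes
= 52856.4453 KB
BDP = 433000000 bits (54125000 bytes)


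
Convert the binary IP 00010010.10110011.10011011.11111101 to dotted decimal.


00010010 = 18
10110011 = 179
10011011 = 155
11111101 = 253
IP: 18.179.155.253


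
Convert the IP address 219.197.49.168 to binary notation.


219 = 11011011
197 = 11000101
49 = 00110001
168 = 10101000
Binary: 11011011.11000101.00110001.10101000


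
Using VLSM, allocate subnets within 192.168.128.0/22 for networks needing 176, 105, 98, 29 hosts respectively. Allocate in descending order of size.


176 hosts -> /24 (254 usable): 192.168.128.0/24
105 hosts -> /25 (126 usable): 192.168.129.0/25
98 hosts -> /25 (126 usable): 192.168.129.128/25
29 hosts -> /27 (30 usable): 192.168.130.0/27
Allocation: 192.168.128.0/24 (176 hosts, 254 usable); 192.168.129.0/25 (105 hosts, 126 usable); 192.168.129.128/25 (98 hosts, 126 usable); 192.168.130.0/27 (29 hosts, 30 usable)


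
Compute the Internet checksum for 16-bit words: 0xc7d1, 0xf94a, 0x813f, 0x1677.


Sum all words (with carry folding):
+ 0xc7d1 = 0xc7d1
+ 0xf94a = 0xc11c
+ 0x813f = 0x425c
+ 0x1677 = 0x58d3
One's complement: ~0x58d3
Checksum = 0xa72c


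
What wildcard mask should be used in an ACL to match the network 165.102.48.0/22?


Subnet mask: 255.255.252.0
Wildcard = 255.255.255.255 - subnet mask
255 - 255 = 0
255 - 255 = 0
255 - 252 = 3
255 - 0 = 255
Wildcard: 0.0.3.255


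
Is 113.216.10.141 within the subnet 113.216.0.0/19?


Subnet network: 113.216.0.0
Test IP AND mask: 113.216.0.0
Yes, 113.216.10.141 is in 113.216.0.0/19


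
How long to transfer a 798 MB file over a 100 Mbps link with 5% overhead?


Effective throughput = 100 * (1 - 5/100) = 95 Mbps
File size in Mb = 798 * 8 = 6384 Mb
Time = 6384 / 95
Time = 67.2 seconds


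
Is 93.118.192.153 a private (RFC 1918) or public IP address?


RFC 1918 private ranges:
  10.0.0.0/8 (10.0.0.0 - 10.255.255.255)
  172.16.0.0/12 (172.16.0.0 - 172.31.255.255)
  192.168.0.0/16 (192.168.0.0 - 192.168.255.255)
Public (not in any RFC 1918 range)


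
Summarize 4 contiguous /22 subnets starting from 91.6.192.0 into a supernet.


Original prefix: /22
Number of subnets: 4 = 2^2
New prefix = 22 - 2 = 20
Supernet: 91.6.192.0/20


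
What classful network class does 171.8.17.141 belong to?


First octet: 171
Binary: 10101011
10xxxxxx -> Class B (128-191)
Class B, default mask 255.255.0.0 (/16)


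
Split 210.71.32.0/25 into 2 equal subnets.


New prefix = 25 + 1 = 26
Each subnet has 64 addresses
  210.71.32.0/26
  210.71.32.64/26
Subnets: 210.71.32.0/26, 210.71.32.64/26


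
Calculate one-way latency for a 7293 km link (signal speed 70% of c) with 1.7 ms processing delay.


Speed = 0.7 * 3e5 km/s = 210000 km/s
Propagation delay = 7293 / 210000 = 0.0347 s = 34.7286 ms
Processing delay = 1.7 ms
Total one-way latency = 36.4286 ms


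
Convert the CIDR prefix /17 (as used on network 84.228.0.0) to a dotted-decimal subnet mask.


/17 means 17 network bits, 15 host bits
Binary: 11111111111111111000000000000000
Mask: 255.255.128.0


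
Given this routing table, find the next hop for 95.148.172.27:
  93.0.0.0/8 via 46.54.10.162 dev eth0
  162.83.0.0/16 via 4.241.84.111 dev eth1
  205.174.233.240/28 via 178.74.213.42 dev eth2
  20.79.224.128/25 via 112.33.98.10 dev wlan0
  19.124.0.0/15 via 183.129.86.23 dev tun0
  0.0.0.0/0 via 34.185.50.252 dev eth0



Longest prefix match for 95.148.172.27:
  /8 93.0.0.0: no
  /16 162.83.0.0: no
  /28 205.174.233.240: no
  /25 20.79.224.128: no
  /15 19.124.0.0: no
  /0 0.0.0.0: MATCH
Selected: next-hop 34.185.50.252 via eth0 (matched /0)


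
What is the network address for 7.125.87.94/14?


IP:   00000111.01111101.01010111.01011110
Mask: 11111111.11111100.00000000.00000000
AND operation:
Net:  00000111.01111100.00000000.00000000
Network: 7.124.0.0/14


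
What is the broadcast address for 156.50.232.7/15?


Network: 156.50.0.0/15
Host bits = 17
Set all host bits to 1:
Broadcast: 156.51.255.255


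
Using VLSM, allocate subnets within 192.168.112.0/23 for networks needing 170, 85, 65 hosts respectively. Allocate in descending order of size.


170 hosts -> /24 (254 usable): 192.168.112.0/24
85 hosts -> /25 (126 usable): 192.168.113.0/25
65 hosts -> /25 (126 usable): 192.168.113.128/25
Allocation: 192.168.112.0/24 (170 hosts, 254 usable); 192.168.113.0/25 (85 hosts, 126 usable); 192.168.113.128/25 (65 hosts, 126 usable)


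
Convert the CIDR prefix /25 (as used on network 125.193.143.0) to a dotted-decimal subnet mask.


/25 means 25 network bits, 7 host bits
Binary: 11111111111111111111111110000000
Mask: 255.255.255.128


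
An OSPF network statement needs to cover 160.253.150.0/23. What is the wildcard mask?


Subnet mask: 255.255.254.0
Wildcard = 255.255.255.255 - subnet mask
255 - 255 = 0
255 - 255 = 0
255 - 254 = 1
255 - 0 = 255
Wildcard: 0.0.1.255


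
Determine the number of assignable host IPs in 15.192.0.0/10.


Host bits = 32 - 10 = 22
Total addresses = 2^22 = 4194304
Usable = total - 2 (network and broadcast)
Usable hosts: 4194302


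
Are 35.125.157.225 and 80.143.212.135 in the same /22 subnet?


Mask: 255.255.252.0
35.125.157.225 AND mask = 35.125.156.0
80.143.212.135 AND mask = 80.143.212.0
No, different subnets (35.125.156.0 vs 80.143.212.0)


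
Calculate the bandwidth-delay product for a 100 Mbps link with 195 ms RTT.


BDP = bandwidth * RTT
= 100 Mbps * 195 ms
= 100 * 1e6 * 195 / 1000 bits
= 19500000 bits
= 2437500 bytes
= 2380.3711 KB
BDP = 19500000 bits (2437500 bytes)


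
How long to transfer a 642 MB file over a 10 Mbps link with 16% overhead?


Effective throughput = 10 * (1 - 16/100) = 8.4 Mbps
File size in Mb = 642 * 8 = 5136 Mb
Time = 5136 / 8.4
Time = 611.4286 seconds


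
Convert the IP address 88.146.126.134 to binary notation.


88 = 01011000
146 = 10010010
126 = 01111110
134 = 10000110
Binary: 01011000.10010010.01111110.10000110


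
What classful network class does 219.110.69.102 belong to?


First octet: 219
Binary: 11011011
110xxxxx -> Class C (192-223)
Class C, default mask 255.255.255.0 (/24)


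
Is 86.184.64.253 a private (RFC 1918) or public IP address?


RFC 1918 private ranges:
  10.0.0.0/8 (10.0.0.0 - 10.255.255.255)
  172.16.0.0/12 (172.16.0.0 - 172.31.255.255)
  192.168.0.0/16 (192.168.0.0 - 192.168.255.255)
Public (not in any RFC 1918 range)


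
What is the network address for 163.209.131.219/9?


IP:   10100011.11010001.10000011.11011011
Mask: 11111111.10000000.00000000.00000000
AND operation:
Net:  10100011.10000000.00000000.00000000
Network: 163.128.0.0/9


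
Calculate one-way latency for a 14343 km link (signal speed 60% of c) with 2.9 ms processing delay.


Speed = 0.6 * 3e5 km/s = 180000 km/s
Propagation delay = 14343 / 180000 = 0.0797 s = 79.6833 ms
Processing delay = 2.9 ms
Total one-way latency = 82.5833 ms


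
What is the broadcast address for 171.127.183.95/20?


Network: 171.127.176.0/20
Host bits = 12
Set all host bits to 1:
Broadcast: 171.127.191.255


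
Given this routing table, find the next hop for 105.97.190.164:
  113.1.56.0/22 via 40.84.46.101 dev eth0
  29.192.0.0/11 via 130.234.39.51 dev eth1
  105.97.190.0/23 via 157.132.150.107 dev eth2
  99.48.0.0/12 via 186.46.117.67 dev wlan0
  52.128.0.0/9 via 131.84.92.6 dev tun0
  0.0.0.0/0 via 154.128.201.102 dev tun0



Longest prefix match for 105.97.190.164:
  /22 113.1.56.0: no
  /11 29.192.0.0: no
  /23 105.97.190.0: MATCH
  /12 99.48.0.0: no
  /9 52.128.0.0: no
  /0 0.0.0.0: MATCH
Selected: next-hop 157.132.150.107 via eth2 (matched /23)


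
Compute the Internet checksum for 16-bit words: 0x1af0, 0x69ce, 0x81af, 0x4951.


Sum all words (with carry folding):
+ 0x1af0 = 0x1af0
+ 0x69ce = 0x84be
+ 0x81af = 0x066e
+ 0x4951 = 0x4fbf
One's complement: ~0x4fbf
Checksum = 0xb040


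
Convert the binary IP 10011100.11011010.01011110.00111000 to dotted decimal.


10011100 = 156
11011010 = 218
01011110 = 94
00111000 = 56
IP: 156.218.94.56


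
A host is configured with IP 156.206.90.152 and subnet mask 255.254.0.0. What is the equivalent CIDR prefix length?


Binary: 11111111.11111110.00000000.00000000
Count leading 1s
Prefix: /15


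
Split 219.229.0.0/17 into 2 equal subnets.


New prefix = 17 + 1 = 18
Each subnet has 16384 addresses
  219.229.0.0/18
  219.229.64.0/18
Subnets: 219.229.0.0/18, 219.229.64.0/18


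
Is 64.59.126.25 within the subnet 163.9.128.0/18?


Subnet network: 163.9.128.0
Test IP AND mask: 64.59.64.0
No, 64.59.126.25 is not in 163.9.128.0/18


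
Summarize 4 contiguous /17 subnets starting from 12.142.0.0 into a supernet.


Original prefix: /17
Number of subnets: 4 = 2^2
New prefix = 17 - 2 = 15
Supernet: 12.142.0.0/15


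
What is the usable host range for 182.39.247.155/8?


Network: 182.0.0.0
Broadcast: 182.255.255.255
First usable = network + 1
Last usable = broadcast - 1
Range: 182.0.0.1 to 182.255.255.254


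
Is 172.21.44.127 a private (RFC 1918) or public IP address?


RFC 1918 private ranges:
  10.0.0.0/8 (10.0.0.0 - 10.255.255.255)
  172.16.0.0/12 (172.16.0.0 - 172.31.255.255)
  192.168.0.0/16 (192.168.0.0 - 192.168.255.255)
Private (in 172.16.0.0/12)


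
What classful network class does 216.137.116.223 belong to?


First octet: 216
Binary: 11011000
110xxxxx -> Class C (192-223)
Class C, default mask 255.255.255.0 (/24)


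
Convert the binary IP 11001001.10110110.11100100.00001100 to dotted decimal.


11001001 = 201
10110110 = 182
11100100 = 228
00001100 = 12
IP: 201.182.228.12


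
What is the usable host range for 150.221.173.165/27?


Network: 150.221.173.160
Broadcast: 150.221.173.191
First usable = network + 1
Last usable = broadcast - 1
Range: 150.221.173.161 to 150.221.173.190


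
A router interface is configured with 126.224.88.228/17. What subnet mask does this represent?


/17 means 17 network bits, 15 host bits
Binary: 11111111111111111000000000000000
Mask: 255.255.128.0


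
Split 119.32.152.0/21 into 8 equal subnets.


New prefix = 21 + 3 = 24
Each subnet has 256 addresses
  119.32.152.0/24
  119.32.153.0/24
  119.32.154.0/24
  119.32.155.0/24
  119.32.156.0/24
  119.32.157.0/24
  119.32.158.0/24
  119.32.159.0/24
Subnets: 119.32.152.0/24, 119.32.153.0/24, 119.32.154.0/24, 119.32.155.0/24, 119.32.156.0/24, 119.32.157.0/24, 119.32.158.0/24, 119.32.159.0/24


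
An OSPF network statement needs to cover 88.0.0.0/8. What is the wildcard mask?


Subnet mask: 255.0.0.0
Wildcard = 255.255.255.255 - subnet mask
255 - 255 = 0
255 - 0 = 255
255 - 0 = 255
255 - 0 = 255
Wildcard: 0.255.255.255


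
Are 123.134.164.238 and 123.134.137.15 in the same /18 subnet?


Mask: 255.255.192.0
123.134.164.238 AND mask = 123.134.128.0
123.134.137.15 AND mask = 123.134.128.0
Yes, same subnet (123.134.128.0)


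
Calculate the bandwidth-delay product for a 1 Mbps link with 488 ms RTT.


BDP = bandwidth * RTT
= 1 Mbps * 488 ms
= 1 * 1e6 * 488 / 1000 bits
= 488000 bits
= 61000 bytes
= 59.5703 KB
BDP = 488000 bits (61000 bytes)


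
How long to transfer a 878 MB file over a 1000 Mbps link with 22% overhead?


Effective throughput = 1000 * (1 - 22/100) = 780 Mbps
File size in Mb = 878 * 8 = 7024 Mb
Time = 7024 / 780
Time = 9.0051 seconds


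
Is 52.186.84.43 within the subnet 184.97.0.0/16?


Subnet network: 184.97.0.0
Test IP AND mask: 52.186.0.0
No, 52.186.84.43 is not in 184.97.0.0/16


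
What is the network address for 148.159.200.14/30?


IP:   10010100.10011111.11001000.00001110
Mask: 11111111.11111111.11111111.11111100
AND operation:
Net:  10010100.10011111.11001000.00001100
Network: 148.159.200.12/30


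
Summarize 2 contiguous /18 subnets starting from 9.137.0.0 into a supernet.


Original prefix: /18
Number of subnets: 2 = 2^1
New prefix = 18 - 1 = 17
Supernet: 9.137.0.0/17


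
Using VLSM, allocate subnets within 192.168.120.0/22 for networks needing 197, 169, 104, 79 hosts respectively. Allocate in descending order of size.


197 hosts -> /24 (254 usable): 192.168.120.0/24
169 hosts -> /24 (254 usable): 192.168.121.0/24
104 hosts -> /25 (126 usable): 192.168.122.0/25
79 hosts -> /25 (126 usable): 192.168.122.128/25
Allocation: 192.168.120.0/24 (197 hosts, 254 usable); 192.168.121.0/24 (169 hosts, 254 usable); 192.168.122.0/25 (104 hosts, 126 usable); 192.168.122.128/25 (79 hosts, 126 usable)


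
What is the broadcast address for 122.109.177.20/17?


Network: 122.109.128.0/17
Host bits = 15
Set all host bits to 1:
Broadcast: 122.109.255.255


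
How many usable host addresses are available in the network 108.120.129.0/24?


Host bits = 32 - 24 = 8
Total addresses = 2^8 = 256
Usable = total - 2 (network and broadcast)
Usable hosts: 254


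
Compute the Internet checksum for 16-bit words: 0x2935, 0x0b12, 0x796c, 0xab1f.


Sum all words (with carry folding):
+ 0x2935 = 0x2935
+ 0x0b12 = 0x3447
+ 0x796c = 0xadb3
+ 0xab1f = 0x58d3
One's complement: ~0x58d3
Checksum = 0xa72c


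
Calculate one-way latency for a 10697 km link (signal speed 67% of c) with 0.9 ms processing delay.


Speed = 0.67 * 3e5 km/s = 201000 km/s
Propagation delay = 10697 / 201000 = 0.0532 s = 53.2189 ms
Processing delay = 0.9 ms
Total one-way latency = 54.1189 ms


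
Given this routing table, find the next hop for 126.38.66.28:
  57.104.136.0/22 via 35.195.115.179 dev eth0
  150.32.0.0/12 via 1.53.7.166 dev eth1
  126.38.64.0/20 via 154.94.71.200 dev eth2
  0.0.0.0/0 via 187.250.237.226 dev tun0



Longest prefix match for 126.38.66.28:
  /22 57.104.136.0: no
  /12 150.32.0.0: no
  /20 126.38.64.0: MATCH
  /0 0.0.0.0: MATCH
Selected: next-hop 154.94.71.200 via eth2 (matched /20)


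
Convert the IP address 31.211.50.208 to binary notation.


31 = 00011111
211 = 11010011
50 = 00110010
208 = 11010000
Binary: 00011111.11010011.00110010.11010000


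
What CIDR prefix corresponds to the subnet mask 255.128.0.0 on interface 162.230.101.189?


Binary: 11111111.10000000.00000000.00000000
Count leading 1s
Prefix: /9


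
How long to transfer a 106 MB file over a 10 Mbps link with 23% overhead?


Effective throughput = 10 * (1 - 23/100) = 7.7 Mbps
File size in Mb = 106 * 8 = 848 Mb
Time = 848 / 7.7
Time = 110.1299 seconds


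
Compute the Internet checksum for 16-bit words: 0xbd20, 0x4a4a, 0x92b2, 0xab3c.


Sum all words (with carry folding):
+ 0xbd20 = 0xbd20
+ 0x4a4a = 0x076b
+ 0x92b2 = 0x9a1d
+ 0xab3c = 0x455a
One's complement: ~0x455a
Checksum = 0xbaa5


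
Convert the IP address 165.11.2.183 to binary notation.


165 = 10100101
11 = 00001011
2 = 00000010
183 = 10110111
Binary: 10100101.00001011.00000010.10110111


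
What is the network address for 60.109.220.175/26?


IP:   00111100.01101101.11011100.10101111
Mask: 11111111.11111111.11111111.11000000
AND operation:
Net:  00111100.01101101.11011100.10000000
Network: 60.109.220.128/26


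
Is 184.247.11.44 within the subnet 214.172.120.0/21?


Subnet network: 214.172.120.0
Test IP AND mask: 184.247.8.0
No, 184.247.11.44 is not in 214.172.120.0/21


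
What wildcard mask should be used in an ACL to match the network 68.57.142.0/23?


Subnet mask: 255.255.254.0
Wildcard = 255.255.255.255 - subnet mask
255 - 255 = 0
255 - 255 = 0
255 - 254 = 1
255 - 0 = 255
Wildcard: 0.0.1.255


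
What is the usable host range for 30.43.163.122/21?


Network: 30.43.160.0
Broadcast: 30.43.167.255
First usable = network + 1
Last usable = broadcast - 1
Range: 30.43.160.1 to 30.43.167.254


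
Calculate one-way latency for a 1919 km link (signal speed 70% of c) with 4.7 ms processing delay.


Speed = 0.7 * 3e5 km/s = 210000 km/s
Propagation delay = 1919 / 210000 = 0.0091 s = 9.1381 ms
Processing delay = 4.7 ms
Total one-way latency = 13.8381 ms


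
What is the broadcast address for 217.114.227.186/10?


Network: 217.64.0.0/10
Host bits = 22
Set all host bits to 1:
Broadcast: 217.127.255.255


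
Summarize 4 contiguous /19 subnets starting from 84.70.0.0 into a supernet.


Original prefix: /19
Number of subnets: 4 = 2^2
New prefix = 19 - 2 = 17
Supernet: 84.70.0.0/17


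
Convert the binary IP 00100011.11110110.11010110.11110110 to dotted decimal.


00100011 = 35
11110110 = 246
11010110 = 214
11110110 = 246
IP: 35.246.214.246


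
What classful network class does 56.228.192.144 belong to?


First octet: 56
Binary: 00111000
0xxxxxxx -> Class A (1-126)
Class A, default mask 255.0.0.0 (/8)


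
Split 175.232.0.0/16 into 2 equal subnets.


New prefix = 16 + 1 = 17
Each subnet has 32768 addresses
  175.232.0.0/17
  175.232.128.0/17
Subnets: 175.232.0.0/17, 175.232.128.0/17


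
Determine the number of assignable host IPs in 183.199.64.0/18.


Host bits = 32 - 18 = 14
Total addresses = 2^14 = 16384
Usable = total - 2 (network and broadcast)
Usable hosts: 16382


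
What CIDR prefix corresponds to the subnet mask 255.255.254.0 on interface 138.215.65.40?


Binary: 11111111.11111111.11111110.00000000
Count leading 1s
Prefix: /23


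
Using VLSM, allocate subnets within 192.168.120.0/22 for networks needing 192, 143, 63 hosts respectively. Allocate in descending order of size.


192 hosts -> /24 (254 usable): 192.168.120.0/24
143 hosts -> /24 (254 usable): 192.168.121.0/24
63 hosts -> /25 (126 usable): 192.168.122.0/25
Allocation: 192.168.120.0/24 (192 hosts, 254 usable); 192.168.121.0/24 (143 hosts, 254 usable); 192.168.122.0/25 (63 hosts, 126 usable)


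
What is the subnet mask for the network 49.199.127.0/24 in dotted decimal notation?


/24 means 24 network bits, 8 host bits
Binary: 11111111111111111111111100000000
Mask: 255.255.255.0


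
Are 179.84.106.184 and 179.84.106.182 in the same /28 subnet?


Mask: 255.255.255.240
179.84.106.184 AND mask = 179.84.106.176
179.84.106.182 AND mask = 179.84.106.176
Yes, same subnet (179.84.106.176)


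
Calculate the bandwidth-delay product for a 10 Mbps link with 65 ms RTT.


BDP = bandwidth * RTT
= 10 Mbps * 65 ms
= 10 * 1e6 * 65 / 1000 bits
= 650000 bits
= 81250 bytes
= 79.3457 KB
BDP = 650000 bits (81250 bytes)


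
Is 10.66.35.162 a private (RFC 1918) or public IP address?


RFC 1918 private ranges:
  10.0.0.0/8 (10.0.0.0 - 10.255.255.255)
  172.16.0.0/12 (172.16.0.0 - 172.31.255.255)
  192.168.0.0/16 (192.168.0.0 - 192.168.255.255)
Private (in 10.0.0.0/8)


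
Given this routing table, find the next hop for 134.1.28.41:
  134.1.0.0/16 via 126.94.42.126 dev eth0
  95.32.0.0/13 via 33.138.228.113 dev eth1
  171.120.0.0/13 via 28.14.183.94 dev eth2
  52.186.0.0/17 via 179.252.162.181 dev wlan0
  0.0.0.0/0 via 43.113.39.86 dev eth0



Longest prefix match for 134.1.28.41:
  /16 134.1.0.0: MATCH
  /13 95.32.0.0: no
  /13 171.120.0.0: no
  /17 52.186.0.0: no
  /0 0.0.0.0: MATCH
Selected: next-hop 126.94.42.126 via eth0 (matched /16)


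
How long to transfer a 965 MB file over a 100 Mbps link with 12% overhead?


Effective throughput = 100 * (1 - 12/100) = 88 Mbps
File size in Mb = 965 * 8 = 7720 Mb
Time = 7720 / 88
Time = 87.7273 seconds


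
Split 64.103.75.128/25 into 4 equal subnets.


New prefix = 25 + 2 = 27
Each subnet has 32 addresses
  64.103.75.128/27
  64.103.75.160/27
  64.103.75.192/27
  64.103.75.224/27
Subnets: 64.103.75.128/27, 64.103.75.160/27, 64.103.75.192/27, 64.103.75.224/27


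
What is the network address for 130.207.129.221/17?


IP:   10000010.11001111.10000001.11011101
Mask: 11111111.11111111.10000000.00000000
AND operation:
Net:  10000010.11001111.10000000.00000000
Network: 130.207.128.0/17


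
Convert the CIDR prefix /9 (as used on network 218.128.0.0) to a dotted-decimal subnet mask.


/9 means 9 network bits, 23 host bits
Binary: 11111111100000000000000000000000
Mask: 255.128.0.0


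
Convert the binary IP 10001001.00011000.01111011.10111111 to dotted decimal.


10001001 = 137
00011000 = 24
01111011 = 123
10111111 = 191
IP: 137.24.123.191


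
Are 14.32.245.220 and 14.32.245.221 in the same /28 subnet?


Mask: 255.255.255.240
14.32.245.220 AND mask = 14.32.245.208
14.32.245.221 AND mask = 14.32.245.208
Yes, same subnet (14.32.245.208)


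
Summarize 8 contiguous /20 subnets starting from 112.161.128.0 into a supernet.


Original prefix: /20
Number of subnets: 8 = 2^3
New prefix = 20 - 3 = 17
Supernet: 112.161.128.0/17


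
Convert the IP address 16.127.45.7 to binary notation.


16 = 00010000
127 = 01111111
45 = 00101101
7 = 00000111
Binary: 00010000.01111111.00101101.00000111


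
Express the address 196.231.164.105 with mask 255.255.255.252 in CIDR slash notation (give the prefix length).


Binary: 11111111.11111111.11111111.11111100
Count leading 1s
Prefix: /30


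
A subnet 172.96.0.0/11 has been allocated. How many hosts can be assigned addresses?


Host bits = 32 - 11 = 21
Total addresses = 2^21 = 2097152
Usable = total - 2 (network and broadcast)
Usable hosts: 2097150


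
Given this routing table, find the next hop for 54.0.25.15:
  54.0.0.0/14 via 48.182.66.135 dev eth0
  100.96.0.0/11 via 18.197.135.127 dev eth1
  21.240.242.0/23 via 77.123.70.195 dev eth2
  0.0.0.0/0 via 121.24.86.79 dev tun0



Longest prefix match for 54.0.25.15:
  /14 54.0.0.0: MATCH
  /11 100.96.0.0: no
  /23 21.240.242.0: no
  /0 0.0.0.0: MATCH
Selected: next-hop 48.182.66.135 via eth0 (matched /14)


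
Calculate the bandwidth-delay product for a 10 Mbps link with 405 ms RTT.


BDP = bandwidth * RTT
= 10 Mbps * 405 ms
= 10 * 1e6 * 405 / 1000 bits
= 4050000 bits
= 506250 bytes
= 494.3848 KB
BDP = 4050000 bits (506250 bytes)


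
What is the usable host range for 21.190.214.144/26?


Network: 21.190.214.128
Broadcast: 21.190.214.191
First usable = network + 1
Last usable = broadcast - 1
Range: 21.190.214.129 to 21.190.214.190


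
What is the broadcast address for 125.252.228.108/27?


Network: 125.252.228.96/27
Host bits = 5
Set all host bits to 1:
Broadcast: 125.252.228.127


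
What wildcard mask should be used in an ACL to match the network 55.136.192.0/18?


Subnet mask: 255.255.192.0
Wildcard = 255.255.255.255 - subnet mask
255 - 255 = 0
255 - 255 = 0
255 - 192 = 63
255 - 0 = 255
Wildcard: 0.0.63.255


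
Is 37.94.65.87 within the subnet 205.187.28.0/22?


Subnet network: 205.187.28.0
Test IP AND mask: 37.94.64.0
No, 37.94.65.87 is not in 205.187.28.0/22


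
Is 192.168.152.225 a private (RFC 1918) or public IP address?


RFC 1918 private ranges:
  10.0.0.0/8 (10.0.0.0 - 10.255.255.255)
  172.16.0.0/12 (172.16.0.0 - 172.31.255.255)
  192.168.0.0/16 (192.168.0.0 - 192.168.255.255)
Private (in 192.168.0.0/16)


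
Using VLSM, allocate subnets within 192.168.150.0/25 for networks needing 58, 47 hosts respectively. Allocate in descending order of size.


58 hosts -> /26 (62 usable): 192.168.150.0/26
47 hosts -> /26 (62 usable): 192.168.150.64/26
Allocation: 192.168.150.0/26 (58 hosts, 62 usable); 192.168.150.64/26 (47 hosts, 62 usable)


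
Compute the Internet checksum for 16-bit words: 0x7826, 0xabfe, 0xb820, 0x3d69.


Sum all words (with carry folding):
+ 0x7826 = 0x7826
+ 0xabfe = 0x2425
+ 0xb820 = 0xdc45
+ 0x3d69 = 0x19af
One's complement: ~0x19af
Checksum = 0xe650
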